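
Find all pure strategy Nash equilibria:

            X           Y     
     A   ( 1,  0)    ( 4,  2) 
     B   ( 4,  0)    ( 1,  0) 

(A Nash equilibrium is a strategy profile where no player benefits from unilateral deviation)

Nash equilibrium: (A, Y), (B, X)

Work:
Best responses:
  P1 vs X: payoffs [1, 4] → best response B (payoff 4)
  P1 vs Y: payoffs [4, 1] → best response A (payoff 4)
  P2 vs A: payoffs [0, 2] → best response Y (payoff 2)
  P2 vs B: payoffs [0, 0] → best response X/Y (payoff 0)
Mutual best responses: (A,Y), (B,X) → Nash equilibria.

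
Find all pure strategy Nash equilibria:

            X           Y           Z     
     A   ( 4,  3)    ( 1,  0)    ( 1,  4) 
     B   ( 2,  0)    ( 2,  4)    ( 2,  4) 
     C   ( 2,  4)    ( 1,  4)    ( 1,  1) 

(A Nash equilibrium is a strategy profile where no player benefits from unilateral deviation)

Nash equilibrium: (B, Y), (B, Z)

Work:
Best responses:
  P1 vs X: payoffs [4, 2, 2] → best response A (payoff 4)
  P1 vs Y: payoffs [1, 2, 1] → best response B (payoff 2)
  P1 vs Z: payoffs [1, 2, 1] → best response B (payoff 2)
  P2 vs A: payoffs [3, 0, 4] → best response Z (payoff 4)
  P2 vs B: payoffs [0, 4, 4] → best response Y/Z (payoff 4)
  P2 vs C: payoffs [4, 4, 1] → best response X/Y (payoff 4)
Mutual best responses: (B,Y), (B,Z) → Nash equilibria.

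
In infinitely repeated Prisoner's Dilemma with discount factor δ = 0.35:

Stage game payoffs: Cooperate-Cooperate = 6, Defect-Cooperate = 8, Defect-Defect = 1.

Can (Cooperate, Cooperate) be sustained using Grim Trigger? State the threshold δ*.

δ* = 0.2857; since δ = 0.35 ≥ 0.2857, cooperation can be sustained

Work:
For Grim Trigger:
Cooperate forever: 6/(1-δ)
Defect then punished: 8 + 1·δ/(1-δ)
Need: 6/(1-δ) ≥ 8 + 1·δ/(1-δ)
Solving: δ ≥ (T-R)/(T-P) = (8-6)/(8-1) = 0.2857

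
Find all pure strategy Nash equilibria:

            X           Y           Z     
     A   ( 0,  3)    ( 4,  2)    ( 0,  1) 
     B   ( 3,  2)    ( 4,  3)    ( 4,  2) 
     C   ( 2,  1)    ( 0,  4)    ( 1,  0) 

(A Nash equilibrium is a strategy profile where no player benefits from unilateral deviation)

Nash equilibrium: (B, Y)

Work:
Best responses:
  P1 vs X: payoffs [0, 3, 2] → best response B (payoff 3)
  P1 vs Y: payoffs [4, 4, 0] → best response A/B (payoff 4)
  P1 vs Z: payoffs [0, 4, 1] → best response B (payoff 4)
  P2 vs A: payoffs [3, 2, 1] → best response X (payoff 3)
  P2 vs B: payoffs [2, 3, 2] → best response Y (payoff 3)
  P2 vs C: payoffs [1, 4, 0] → best response Y (payoff 4)
Mutual best responses: (B,Y) → Nash equilibria.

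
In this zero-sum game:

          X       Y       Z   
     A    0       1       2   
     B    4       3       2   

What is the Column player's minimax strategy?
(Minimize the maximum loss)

Column should play Z, value = 2

Work:
Column player minimizes Row's maximum payoff:
Column X: max payoff to Row = 4
Column Y: max payoff to Row = 3
Column Z: max payoff to Row = 2
Minimum is 2, achieved by column Z.
Minimax strategy: Z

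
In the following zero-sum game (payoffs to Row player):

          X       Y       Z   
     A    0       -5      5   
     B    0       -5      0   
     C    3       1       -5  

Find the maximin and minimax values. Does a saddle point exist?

Maximin = -5, Minimax = 1, Saddle: False

Work:
Row minimums: [-5, -5, -5] → maximin = -5
Column maximums: [3, 1, 5] → minimax = 1
No saddle point (maximin ≠ minimax). Mixed strategy needed.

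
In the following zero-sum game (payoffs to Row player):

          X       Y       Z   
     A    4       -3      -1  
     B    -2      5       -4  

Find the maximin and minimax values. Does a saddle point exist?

Maximin = -3, Minimax = -1, Saddle: False

Work:
Row minimums: [-3, -4] → maximin = -3
Column maximums: [4, 5, -1] → minimax = -1
No saddle point (maximin ≠ minimax). Mixed strategy needed.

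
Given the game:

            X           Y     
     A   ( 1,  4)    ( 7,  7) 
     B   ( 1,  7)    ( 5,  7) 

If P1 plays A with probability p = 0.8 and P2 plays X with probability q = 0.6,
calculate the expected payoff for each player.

E[P1] = 3.24, E[P2] = 5.56

Work:
E[P1] = p·q·π₁(A,X) + p·(1-q)·π₁(A,Y) + (1-p)·q·π₁(B,X) + (1-p)·(1-q)·π₁(B,Y)
= 0.8·0.6·1 + 0.8·0.4·7 + 0.2·0.6·1 + 0.2·0.4·5
= 3.24

E[P2] = 5.56 (similar calculation)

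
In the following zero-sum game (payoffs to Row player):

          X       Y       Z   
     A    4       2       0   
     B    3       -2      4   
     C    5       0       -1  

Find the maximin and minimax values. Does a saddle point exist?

Maximin = 0, Minimax = 2, Saddle: False

Work:
Row minimums: [0, -2, -1] → maximin = 0
Column maximums: [5, 2, 4] → minimax = 2
No saddle point (maximin ≠ minimax). Mixed strategy needed.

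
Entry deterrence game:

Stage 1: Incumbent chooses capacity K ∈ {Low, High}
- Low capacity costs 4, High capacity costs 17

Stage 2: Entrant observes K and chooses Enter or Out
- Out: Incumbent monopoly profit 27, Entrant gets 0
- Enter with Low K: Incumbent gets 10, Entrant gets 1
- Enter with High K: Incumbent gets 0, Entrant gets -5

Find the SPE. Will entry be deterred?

SPE: (High, Enter|Low, Out|High); Entry deterred. Incumbent net profit = 10

Work:
After Low K: Entrant enters (1 > 0)
After High K: Entrant stays out (-5 < 0)
Incumbent: Low → 10−4=6, High → 27−17=10
Incumbent chooses High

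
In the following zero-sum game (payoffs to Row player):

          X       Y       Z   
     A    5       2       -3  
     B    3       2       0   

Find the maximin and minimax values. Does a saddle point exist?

Maximin = 0, Minimax = 0, Saddle: True

Work:
Row minimums: [-3, 0] → maximin = 0
Column maximums: [5, 2, 0] → minimax = 0
Saddle point exists! Game value = 0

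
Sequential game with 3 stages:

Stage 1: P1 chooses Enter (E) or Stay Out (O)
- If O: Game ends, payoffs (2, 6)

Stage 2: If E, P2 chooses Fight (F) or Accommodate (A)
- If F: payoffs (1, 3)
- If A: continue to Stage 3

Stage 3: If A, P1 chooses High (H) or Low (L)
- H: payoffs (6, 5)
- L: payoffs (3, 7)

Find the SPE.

SPE: (E, A, H); Outcome (6, 5)

Work:
Stage 3: P1 chooses H (6 vs 3)
Stage 2: P2: F->3, A->5 (anticipating H). Choose A
Stage 1: P1: O->2, E->6 (anticipating A, H). Choose E
SPE path: E -> A -> H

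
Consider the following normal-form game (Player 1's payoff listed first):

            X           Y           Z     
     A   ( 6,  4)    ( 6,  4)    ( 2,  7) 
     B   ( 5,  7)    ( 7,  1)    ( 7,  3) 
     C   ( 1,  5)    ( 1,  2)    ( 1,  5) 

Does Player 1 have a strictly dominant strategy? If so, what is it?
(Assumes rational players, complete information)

No strictly dominant strategy exists for Player 1

Work:
A strategy strictly dominates another if it gives a strictly higher payoff against every opponent action. Compare each pair of P1's strategies column-by-column:
  A vs B: [6 vs 5, 6 vs 7, 2 vs 7] → A does not strictly dominate B (column Y: 6 ≤ 7)
  A vs C: [6 vs 1, 6 vs 1, 2 vs 1] → A strictly dominates C
  B vs A: [5 vs 6, 7 vs 6, 7 vs 2] → B does not strictly dominate A (column X: 5 ≤ 6)
  B vs C: [5 vs 1, 7 vs 1, 7 vs 1] → B strictly dominates C
  C vs A: [1 vs 6, 1 vs 6, 1 vs 2] → C does not strictly dominate A (column X: 1 ≤ 6)
  C vs B: [1 vs 5, 1 vs 7, 1 vs 7] → C does not strictly dominate B (column X: 1 ≤ 5)
No single strategy strictly dominates all others → no strictly dominant strategy.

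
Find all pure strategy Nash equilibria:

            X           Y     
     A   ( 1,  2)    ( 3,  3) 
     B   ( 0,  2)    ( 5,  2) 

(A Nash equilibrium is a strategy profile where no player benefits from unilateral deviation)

Nash equilibrium: (B, Y)

Work:
Best responses:
  P1 vs X: payoffs [1, 0] → best response A (payoff 1)
  P1 vs Y: payoffs [3, 5] → best response B (payoff 5)
  P2 vs A: payoffs [2, 3] → best response Y (payoff 3)
  P2 vs B: payoffs [2, 2] → best response X/Y (payoff 2)
Mutual best responses: (B,Y) → Nash equilibria.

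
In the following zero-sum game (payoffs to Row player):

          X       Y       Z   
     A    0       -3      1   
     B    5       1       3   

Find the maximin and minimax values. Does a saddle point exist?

Maximin = 1, Minimax = 1, Saddle: True

Work:
Row minimums: [-3, 1] → maximin = 1
Column maximums: [5, 1, 3] → minimax = 1
Saddle point exists! Game value = 1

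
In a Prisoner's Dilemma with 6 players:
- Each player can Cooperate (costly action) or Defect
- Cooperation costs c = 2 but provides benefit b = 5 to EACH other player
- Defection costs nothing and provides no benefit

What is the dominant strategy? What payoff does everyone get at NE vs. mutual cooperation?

Dominant: Defect; NE payoff = 0; Coop payoff = 23

Work:
Defect dominates (saves cost c = 2, benefit to others is external)
NE: All defect → everyone gets 0
If all cooperate: each receives (5)×5 - 2 = 23
Social dilemma: 23 > 0 but NE gives 0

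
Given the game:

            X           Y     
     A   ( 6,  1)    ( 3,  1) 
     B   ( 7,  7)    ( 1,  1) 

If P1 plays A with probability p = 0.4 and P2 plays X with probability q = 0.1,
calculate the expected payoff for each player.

E[P1] = 2.28, E[P2] = 1.36

Work:
E[P1] = p·q·π₁(A,X) + p·(1-q)·π₁(A,Y) + (1-p)·q·π₁(B,X) + (1-p)·(1-q)·π₁(B,Y)
= 0.4·0.1·6 + 0.4·0.9·3 + 0.6·0.1·7 + 0.6·0.9·1
= 2.28

E[P2] = 1.36 (similar calculation)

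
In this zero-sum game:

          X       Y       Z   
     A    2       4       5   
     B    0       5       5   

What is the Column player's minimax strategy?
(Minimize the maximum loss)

Column should play X, value = 2

Work:
Column player minimizes Row's maximum payoff:
Column X: max payoff to Row = 2
Column Y: max payoff to Row = 5
Column Z: max payoff to Row = 5
Minimum is 2, achieved by column X.
Minimax strategy: X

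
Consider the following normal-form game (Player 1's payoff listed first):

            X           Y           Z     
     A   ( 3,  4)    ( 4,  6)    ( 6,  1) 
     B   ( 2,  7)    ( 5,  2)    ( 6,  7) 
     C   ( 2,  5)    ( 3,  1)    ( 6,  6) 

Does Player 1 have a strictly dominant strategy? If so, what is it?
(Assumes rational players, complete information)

No strictly dominant strategy exists for Player 1

Work:
A strategy strictly dominates another if it gives a strictly higher payoff against every opponent action. Compare each pair of P1's strategies column-by-column:
  A vs B: [3 vs 2, 4 vs 5, 6 vs 6] → A does not strictly dominate B (column Y: 4 ≤ 5)
  A vs C: [3 vs 2, 4 vs 3, 6 vs 6] → A does not strictly dominate C (column Z: 6 ≤ 6)
  B vs A: [2 vs 3, 5 vs 4, 6 vs 6] → B does not strictly dominate A (column X: 2 ≤ 3)
  B vs C: [2 vs 2, 5 vs 3, 6 vs 6] → B does not strictly dominate C (column X: 2 ≤ 2)
  C vs A: [2 vs 3, 3 vs 4, 6 vs 6] → C does not strictly dominate A (column X: 2 ≤ 3)
  C vs B: [2 vs 2, 3 vs 5, 6 vs 6] → C does not strictly dominate B (column X: 2 ≤ 2)
No single strategy strictly dominates all others → no strictly dominant strategy.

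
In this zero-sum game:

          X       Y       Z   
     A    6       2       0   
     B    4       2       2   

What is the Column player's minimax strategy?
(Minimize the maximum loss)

Column should play Y or Z (all achieve the minimum), value = 2

Work:
Column player minimizes Row's maximum payoff:
Column X: max payoff to Row = 6
Column Y: max payoff to Row = 2
Column Z: max payoff to Row = 2
Minimum is 2, achieved by columns Y, Z (tied).
Each of Y or Z is a minimax strategy.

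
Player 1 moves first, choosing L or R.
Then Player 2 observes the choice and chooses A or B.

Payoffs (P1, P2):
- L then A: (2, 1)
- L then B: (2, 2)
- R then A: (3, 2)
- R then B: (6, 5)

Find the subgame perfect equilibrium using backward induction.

P1 plays R, P2 plays B after L and B after R; Payoff (6, 5)

Work:
Backward induction:
After L: P2 chooses B → P1 gets 2
After R: P2 chooses B → P1 gets 6
P1 chooses R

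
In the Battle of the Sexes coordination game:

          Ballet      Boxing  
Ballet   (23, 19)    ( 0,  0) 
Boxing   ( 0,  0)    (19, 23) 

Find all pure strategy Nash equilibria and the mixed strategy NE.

Pure NE: (Ballet, Ballet) and (Boxing, Boxing); Mixed NE: p = 0.5476, q = 0.4524

Work:
Check pure NE:
(Ballet, Ballet): (23, 19) - no unilateral deviation beneficial
(Boxing, Boxing): (19, 23) - no unilateral deviation beneficial
Mixed NE: P1 plays Ballet with p = 0.5476, P2 plays Ballet with q = 0.4524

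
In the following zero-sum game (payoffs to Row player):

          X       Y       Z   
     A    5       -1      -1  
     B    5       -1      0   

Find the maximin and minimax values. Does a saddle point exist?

Maximin = -1, Minimax = -1, Saddle: True

Work:
Row minimums: [-1, -1] → maximin = -1
Column maximums: [5, -1, 0] → minimax = -1
Saddle point exists! Game value = -1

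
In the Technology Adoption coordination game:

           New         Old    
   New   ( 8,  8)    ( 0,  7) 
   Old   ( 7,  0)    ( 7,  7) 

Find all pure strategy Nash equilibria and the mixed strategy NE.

Pure NE: (New, New) and (Old, Old); Mixed NE: p = 0.875, q = 0.875

Work:
Check pure NE:
(New, New): (8, 8) - no unilateral deviation beneficial
(Old, Old): (7, 7) - no unilateral deviation beneficial
Mixed NE: P1 plays New with p = 0.875, P2 plays New with q = 0.875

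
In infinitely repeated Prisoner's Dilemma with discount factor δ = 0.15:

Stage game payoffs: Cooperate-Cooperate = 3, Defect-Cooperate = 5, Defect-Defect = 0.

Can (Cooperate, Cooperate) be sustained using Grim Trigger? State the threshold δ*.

δ* = 0.4; since δ = 0.15 < 0.4, cooperation cannot be sustained

Work:
For Grim Trigger:
Cooperate forever: 3/(1-δ)
Defect then punished: 5 + 0·δ/(1-δ)
Need: 3/(1-δ) ≥ 5 + 0·δ/(1-δ)
Solving: δ ≥ (T-R)/(T-P) = (5-3)/(5-0) = 0.4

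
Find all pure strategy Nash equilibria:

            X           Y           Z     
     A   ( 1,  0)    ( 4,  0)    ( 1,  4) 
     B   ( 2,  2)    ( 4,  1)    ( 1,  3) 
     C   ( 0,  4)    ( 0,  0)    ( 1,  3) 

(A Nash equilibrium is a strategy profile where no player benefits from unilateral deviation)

Nash equilibrium: (A, Z), (B, Z)

Work:
Best responses:
  P1 vs X: payoffs [1, 2, 0] → best response B (payoff 2)
  P1 vs Y: payoffs [4, 4, 0] → best response A/B (payoff 4)
  P1 vs Z: payoffs [1, 1, 1] → best response A/B/C (payoff 1)
  P2 vs A: payoffs [0, 0, 4] → best response Z (payoff 4)
  P2 vs B: payoffs [2, 1, 3] → best response Z (payoff 3)
  P2 vs C: payoffs [4, 0, 3] → best response X (payoff 4)
Mutual best responses: (A,Z), (B,Z) → Nash equilibria.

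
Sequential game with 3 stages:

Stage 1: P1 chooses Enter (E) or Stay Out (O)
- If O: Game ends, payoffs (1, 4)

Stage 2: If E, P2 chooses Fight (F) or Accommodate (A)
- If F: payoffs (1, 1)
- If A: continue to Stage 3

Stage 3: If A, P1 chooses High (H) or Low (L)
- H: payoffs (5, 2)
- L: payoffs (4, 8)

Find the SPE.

SPE: (E, A, H); Outcome (5, 2)

Work:
Stage 3: P1 chooses H (5 vs 4)
Stage 2: P2: F->1, A->2 (anticipating H). Choose A
Stage 1: P1: O->1, E->5 (anticipating A, H). Choose E
SPE path: E -> A -> H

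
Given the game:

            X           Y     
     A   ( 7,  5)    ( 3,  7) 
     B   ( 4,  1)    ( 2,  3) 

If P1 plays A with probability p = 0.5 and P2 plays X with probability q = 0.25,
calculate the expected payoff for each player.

E[P1] = 3.25, E[P2] = 4.5

Work:
E[P1] = p·q·π₁(A,X) + p·(1-q)·π₁(A,Y) + (1-p)·q·π₁(B,X) + (1-p)·(1-q)·π₁(B,Y)
= 0.5·0.25·7 + 0.5·0.75·3 + 0.5·0.25·4 + 0.5·0.75·2
= 3.25

E[P2] = 4.5 (similar calculation)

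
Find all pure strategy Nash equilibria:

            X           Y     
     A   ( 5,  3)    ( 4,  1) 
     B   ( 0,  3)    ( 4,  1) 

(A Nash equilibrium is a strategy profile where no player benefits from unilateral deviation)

Nash equilibrium: (A, X)

Work:
Best responses:
  P1 vs X: payoffs [5, 0] → best response A (payoff 5)
  P1 vs Y: payoffs [4, 4] → best response A/B (payoff 4)
  P2 vs A: payoffs [3, 1] → best response X (payoff 3)
  P2 vs B: payoffs [3, 1] → best response X (payoff 3)
Mutual best responses: (A,X) → Nash equilibria.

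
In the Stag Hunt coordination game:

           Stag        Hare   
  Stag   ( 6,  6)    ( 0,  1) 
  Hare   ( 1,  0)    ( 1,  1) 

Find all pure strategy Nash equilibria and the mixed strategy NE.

Pure NE: (Stag, Stag) and (Hare, Hare); Mixed NE: p = 0.1667, q = 0.1667

Work:
Check pure NE:
(Stag, Stag): (6, 6) - no unilateral deviation beneficial
(Hare, Hare): (1, 1) - no unilateral deviation beneficial
Mixed NE: P1 plays Stag with p = 0.1667, P2 plays Stag with q = 0.1667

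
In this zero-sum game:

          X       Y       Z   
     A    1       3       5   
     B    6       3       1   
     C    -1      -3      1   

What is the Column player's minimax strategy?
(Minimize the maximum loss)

Column should play Y, value = 3

Work:
Column player minimizes Row's maximum payoff:
Column X: max payoff to Row = 6
Column Y: max payoff to Row = 3
Column Z: max payoff to Row = 5
Minimum is 3, achieved by column Y.
Minimax strategy: Y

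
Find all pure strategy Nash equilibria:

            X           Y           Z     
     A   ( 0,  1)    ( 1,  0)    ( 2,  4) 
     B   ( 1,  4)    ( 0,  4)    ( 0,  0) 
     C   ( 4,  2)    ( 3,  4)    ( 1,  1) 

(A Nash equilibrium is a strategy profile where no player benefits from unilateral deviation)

Nash equilibrium: (A, Z), (C, Y)

Work:
Best responses:
  P1 vs X: payoffs [0, 1, 4] → best response C (payoff 4)
  P1 vs Y: payoffs [1, 0, 3] → best response C (payoff 3)
  P1 vs Z: payoffs [2, 0, 1] → best response A (payoff 2)
  P2 vs A: payoffs [1, 0, 4] → best response Z (payoff 4)
  P2 vs B: payoffs [4, 4, 0] → best response X/Y (payoff 4)
  P2 vs C: payoffs [2, 4, 1] → best response Y (payoff 4)
Mutual best responses: (A,Z), (C,Y) → Nash equilibria.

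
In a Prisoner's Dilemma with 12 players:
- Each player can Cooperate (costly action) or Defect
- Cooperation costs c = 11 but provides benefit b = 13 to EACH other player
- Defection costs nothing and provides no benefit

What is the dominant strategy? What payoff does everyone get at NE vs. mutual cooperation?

Dominant: Defect; NE payoff = 0; Coop payoff = 132

Work:
Defect dominates (saves cost c = 11, benefit to others is external)
NE: All defect → everyone gets 0
If all cooperate: each receives (11)×13 - 11 = 132
Social dilemma: 132 > 0 but NE gives 0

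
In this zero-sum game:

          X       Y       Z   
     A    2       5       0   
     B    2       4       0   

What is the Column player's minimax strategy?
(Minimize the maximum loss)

Column should play Z, value = 0

Work:
Column player minimizes Row's maximum payoff:
Column X: max payoff to Row = 2
Column Y: max payoff to Row = 5
Column Z: max payoff to Row = 0
Minimum is 0, achieved by column Z.
Minimax strategy: Z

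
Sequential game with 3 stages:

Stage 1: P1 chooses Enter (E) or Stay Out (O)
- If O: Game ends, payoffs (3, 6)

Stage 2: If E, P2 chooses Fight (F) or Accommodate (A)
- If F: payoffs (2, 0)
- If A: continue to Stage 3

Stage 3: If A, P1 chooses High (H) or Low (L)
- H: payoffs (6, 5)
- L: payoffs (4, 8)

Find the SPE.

SPE: (E, A, H); Outcome (6, 5)

Work:
Stage 3: P1 chooses H (6 vs 4)
Stage 2: P2: F->0, A->5 (anticipating H). Choose A
Stage 1: P1: O->3, E->6 (anticipating A, H). Choose E
SPE path: E -> A -> H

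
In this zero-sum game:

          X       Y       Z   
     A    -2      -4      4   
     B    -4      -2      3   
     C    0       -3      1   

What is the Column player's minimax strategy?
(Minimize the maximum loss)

Column should play Y, value = -2

Work:
Column player minimizes Row's maximum payoff:
Column X: max payoff to Row = 0
Column Y: max payoff to Row = -2
Column Z: max payoff to Row = 4
Minimum is -2, achieved by column Y.
Minimax strategy: Y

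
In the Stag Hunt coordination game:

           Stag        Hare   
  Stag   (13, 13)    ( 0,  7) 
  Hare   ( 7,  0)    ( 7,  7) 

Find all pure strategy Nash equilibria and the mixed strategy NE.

Pure NE: (Stag, Stag) and (Hare, Hare); Mixed NE: p = 0.5385, q = 0.5385

Work:
Check pure NE:
(Stag, Stag): (13, 13) - no unilateral deviation beneficial
(Hare, Hare): (7, 7) - no unilateral deviation beneficial
Mixed NE: P1 plays Stag with p = 0.5385, P2 plays Stag with q = 0.5385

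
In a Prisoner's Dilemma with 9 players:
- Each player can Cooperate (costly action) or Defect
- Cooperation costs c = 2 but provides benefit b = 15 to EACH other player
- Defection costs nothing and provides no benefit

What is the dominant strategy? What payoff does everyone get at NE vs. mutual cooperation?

Dominant: Defect; NE payoff = 0; Coop payoff = 118

Work:
Defect dominates (saves cost c = 2, benefit to others is external)
NE: All defect → everyone gets 0
If all cooperate: each receives (8)×15 - 2 = 118
Social dilemma: 118 > 0 but NE gives 0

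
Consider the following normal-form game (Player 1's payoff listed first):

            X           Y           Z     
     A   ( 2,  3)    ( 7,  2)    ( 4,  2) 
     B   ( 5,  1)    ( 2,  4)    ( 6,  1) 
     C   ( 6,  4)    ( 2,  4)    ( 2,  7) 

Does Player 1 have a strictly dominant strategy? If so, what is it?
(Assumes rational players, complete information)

No strictly dominant strategy exists for Player 1

Work:
A strategy strictly dominates another if it gives a strictly higher payoff against every opponent action. Compare each pair of P1's strategies column-by-column:
  A vs B: [2 vs 5, 7 vs 2, 4 vs 6] → A does not strictly dominate B (column X: 2 ≤ 5)
  A vs C: [2 vs 6, 7 vs 2, 4 vs 2] → A does not strictly dominate C (column X: 2 ≤ 6)
  B vs A: [5 vs 2, 2 vs 7, 6 vs 4] → B does not strictly dominate A (column Y: 2 ≤ 7)
  B vs C: [5 vs 6, 2 vs 2, 6 vs 2] → B does not strictly dominate C (column X: 5 ≤ 6)
  C vs A: [6 vs 2, 2 vs 7, 2 vs 4] → C does not strictly dominate A (column Y: 2 ≤ 7)
  C vs B: [6 vs 5, 2 vs 2, 2 vs 6] → C does not strictly dominate B (column Y: 2 ≤ 2)
No single strategy strictly dominates all others → no strictly dominant strategy.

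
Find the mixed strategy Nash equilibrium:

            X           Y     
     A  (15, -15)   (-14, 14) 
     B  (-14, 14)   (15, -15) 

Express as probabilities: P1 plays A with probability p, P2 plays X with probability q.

p = 0.5, q = 0.5

Work:
Find probabilities that make opponent indifferent:
P2 chooses q to make P1 indifferent between A and B
P1 chooses p to make P2 indifferent between X and Y
Mixed NE: P1 plays (A: 0.5, B: 0.5), P2 plays (X: 0.5, Y: 0.5)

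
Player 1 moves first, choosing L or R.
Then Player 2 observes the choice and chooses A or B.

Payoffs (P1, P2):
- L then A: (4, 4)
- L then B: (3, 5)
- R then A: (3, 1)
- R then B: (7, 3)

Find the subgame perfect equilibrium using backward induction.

P1 plays R, P2 plays B after L and B after R; Payoff (7, 3)

Work:
Backward induction:
After L: P2 chooses B → P1 gets 3
After R: P2 chooses B → P1 gets 7
P1 chooses R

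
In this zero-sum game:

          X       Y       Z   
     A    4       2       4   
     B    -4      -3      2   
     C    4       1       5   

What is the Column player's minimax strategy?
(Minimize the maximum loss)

Column should play Y, value = 2

Work:
Column player minimizes Row's maximum payoff:
Column X: max payoff to Row = 4
Column Y: max payoff to Row = 2
Column Z: max payoff to Row = 5
Minimum is 2, achieved by column Y.
Minimax strategy: Y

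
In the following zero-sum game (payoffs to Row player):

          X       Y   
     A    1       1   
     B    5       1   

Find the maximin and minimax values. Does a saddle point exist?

Maximin = 1, Minimax = 1, Saddle: True

Work:
Row minimums: [1, 1] → maximin = 1
Column maximums: [5, 1] → minimax = 1
Saddle point exists! Game value = 1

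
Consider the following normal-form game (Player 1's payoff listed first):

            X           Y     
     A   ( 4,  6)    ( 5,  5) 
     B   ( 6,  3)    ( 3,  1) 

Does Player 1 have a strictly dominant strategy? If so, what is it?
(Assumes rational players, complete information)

No strictly dominant strategy exists for Player 1

Work:
A strategy strictly dominates another if it gives a strictly higher payoff against every opponent action. Compare each pair of P1's strategies column-by-column:
  A vs B: [4 vs 6, 5 vs 3] → A does not strictly dominate B (column X: 4 ≤ 6)
  B vs A: [6 vs 4, 3 vs 5] → B does not strictly dominate A (column Y: 3 ≤ 5)
No single strategy strictly dominates all others → no strictly dominant strategy.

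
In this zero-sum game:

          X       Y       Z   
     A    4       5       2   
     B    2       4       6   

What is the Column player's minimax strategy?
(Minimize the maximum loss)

Column should play X, value = 4

Work:
Column player minimizes Row's maximum payoff:
Column X: max payoff to Row = 4
Column Y: max payoff to Row = 5
Column Z: max payoff to Row = 6
Minimum is 4, achieved by column X.
Minimax strategy: X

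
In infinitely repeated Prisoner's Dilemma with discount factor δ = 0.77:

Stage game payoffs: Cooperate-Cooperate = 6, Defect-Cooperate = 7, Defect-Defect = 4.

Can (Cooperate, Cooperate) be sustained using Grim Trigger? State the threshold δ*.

δ* = 0.3333; since δ = 0.77 ≥ 0.3333, cooperation can be sustained

Work:
For Grim Trigger:
Cooperate forever: 6/(1-δ)
Defect then punished: 7 + 4·δ/(1-δ)
Need: 6/(1-δ) ≥ 7 + 4·δ/(1-δ)
Solving: δ ≥ (T-R)/(T-P) = (7-6)/(7-4) = 0.3333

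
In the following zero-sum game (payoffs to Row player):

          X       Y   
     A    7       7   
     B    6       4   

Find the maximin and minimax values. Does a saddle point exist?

Maximin = 7, Minimax = 7, Saddle: True

Work:
Row minimums: [7, 4] → maximin = 7
Column maximums: [7, 7] → minimax = 7
Saddle point exists! Game value = 7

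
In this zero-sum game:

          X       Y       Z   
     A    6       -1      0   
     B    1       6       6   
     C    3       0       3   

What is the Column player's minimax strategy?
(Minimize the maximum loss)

Column should play X or Y or Z (all achieve the minimum), value = 6

Work:
Column player minimizes Row's maximum payoff:
Column X: max payoff to Row = 6
Column Y: max payoff to Row = 6
Column Z: max payoff to Row = 6
Minimum is 6, achieved by columns X, Y, Z (tied).
Each of X or Y or Z is a minimax strategy.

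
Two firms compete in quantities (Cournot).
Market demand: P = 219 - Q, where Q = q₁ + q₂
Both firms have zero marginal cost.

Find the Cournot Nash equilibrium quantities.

q₁* = q₂* = 73.0; P* = 73.0

Work:
Profit: π_i = P·q_i = (a - q_i - q_j)·q_i
FOC: ∂π_i/∂q_i = a - 2q_i - q_j = 0
Reaction function: q_i = (219 - q_j)/2
Symmetry: q* = 219/3 = 73.0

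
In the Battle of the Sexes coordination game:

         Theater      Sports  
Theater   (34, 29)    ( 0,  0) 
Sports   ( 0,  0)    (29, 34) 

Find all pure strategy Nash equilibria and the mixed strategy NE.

Pure NE: (Theater, Theater) and (Sports, Sports); Mixed NE: p = 0.5397, q = 0.4603

Work:
Check pure NE:
(Theater, Theater): (34, 29) - no unilateral deviation beneficial
(Sports, Sports): (29, 34) - no unilateral deviation beneficial
Mixed NE: P1 plays Theater with p = 0.5397, P2 plays Theater with q = 0.4603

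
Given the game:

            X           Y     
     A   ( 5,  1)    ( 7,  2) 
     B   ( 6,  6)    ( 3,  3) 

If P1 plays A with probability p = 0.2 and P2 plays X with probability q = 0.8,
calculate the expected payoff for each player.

E[P1] = 5.4, E[P2] = 4.56

Work:
E[P1] = p·q·π₁(A,X) + p·(1-q)·π₁(A,Y) + (1-p)·q·π₁(B,X) + (1-p)·(1-q)·π₁(B,Y)
= 0.2·0.8·5 + 0.2·0.2·7 + 0.8·0.8·6 + 0.8·0.2·3
= 5.4

E[P2] = 4.56 (similar calculation)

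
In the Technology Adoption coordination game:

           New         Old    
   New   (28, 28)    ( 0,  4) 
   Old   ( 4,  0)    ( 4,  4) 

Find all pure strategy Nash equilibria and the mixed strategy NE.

Pure NE: (New, New) and (Old, Old); Mixed NE: p = 0.1429, q = 0.1429

Work:
Check pure NE:
(New, New): (28, 28) - no unilateral deviation beneficial
(Old, Old): (4, 4) - no unilateral deviation beneficial
Mixed NE: P1 plays New with p = 0.1429, P2 plays New with q = 0.1429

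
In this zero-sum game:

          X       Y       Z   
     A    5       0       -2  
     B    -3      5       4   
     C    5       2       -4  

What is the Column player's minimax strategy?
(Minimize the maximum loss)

Column should play Z, value = 4

Work:
Column player minimizes Row's maximum payoff:
Column X: max payoff to Row = 5
Column Y: max payoff to Row = 5
Column Z: max payoff to Row = 4
Minimum is 4, achieved by column Z.
Minimax strategy: Z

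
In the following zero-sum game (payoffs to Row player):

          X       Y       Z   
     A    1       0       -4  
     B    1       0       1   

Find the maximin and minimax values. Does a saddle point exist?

Maximin = 0, Minimax = 0, Saddle: True

Work:
Row minimums: [-4, 0] → maximin = 0
Column maximums: [1, 0, 1] → minimax = 0
Saddle point exists! Game value = 0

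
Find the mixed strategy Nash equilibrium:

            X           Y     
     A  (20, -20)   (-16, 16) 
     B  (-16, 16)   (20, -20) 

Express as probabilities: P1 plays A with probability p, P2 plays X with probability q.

p = 0.5, q = 0.5

Work:
Find probabilities that make opponent indifferent:
P2 chooses q to make P1 indifferent between A and B
P1 chooses p to make P2 indifferent between X and Y
Mixed NE: P1 plays (A: 0.5, B: 0.5), P2 plays (X: 0.5, Y: 0.5)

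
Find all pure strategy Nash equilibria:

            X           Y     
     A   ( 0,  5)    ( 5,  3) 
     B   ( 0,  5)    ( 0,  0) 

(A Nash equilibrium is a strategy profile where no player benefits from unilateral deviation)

Nash equilibrium: (A, X), (B, X)

Work:
Best responses:
  P1 vs X: payoffs [0, 0] → best response A/B (payoff 0)
  P1 vs Y: payoffs [5, 0] → best response A (payoff 5)
  P2 vs A: payoffs [5, 3] → best response X (payoff 5)
  P2 vs B: payoffs [5, 0] → best response X (payoff 5)
Mutual best responses: (A,X), (B,X) → Nash equilibria.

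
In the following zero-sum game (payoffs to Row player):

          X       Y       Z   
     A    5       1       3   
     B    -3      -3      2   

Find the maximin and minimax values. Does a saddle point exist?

Maximin = 1, Minimax = 1, Saddle: True

Work:
Row minimums: [1, -3] → maximin = 1
Column maximums: [5, 1, 3] → minimax = 1
Saddle point exists! Game value = 1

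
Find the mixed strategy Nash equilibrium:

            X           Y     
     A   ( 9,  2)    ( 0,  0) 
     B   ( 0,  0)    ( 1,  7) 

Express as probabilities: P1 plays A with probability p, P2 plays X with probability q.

p = 0.7778, q = 0.1

Work:
Find probabilities that make opponent indifferent:
P2 chooses q to make P1 indifferent between A and B
P1 chooses p to make P2 indifferent between X and Y
Mixed NE: P1 plays (A: 0.7778, B: 0.2222), P2 plays (X: 0.1, Y: 0.9)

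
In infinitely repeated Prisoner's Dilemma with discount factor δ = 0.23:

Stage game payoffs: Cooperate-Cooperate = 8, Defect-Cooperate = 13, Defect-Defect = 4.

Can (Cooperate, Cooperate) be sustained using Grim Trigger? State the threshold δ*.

δ* = 0.5556; since δ = 0.23 < 0.5556, cooperation cannot be sustained

Work:
For Grim Trigger:
Cooperate forever: 8/(1-δ)
Defect then punished: 13 + 4·δ/(1-δ)
Need: 8/(1-δ) ≥ 13 + 4·δ/(1-δ)
Solving: δ ≥ (T-R)/(T-P) = (13-8)/(13-4) = 0.5556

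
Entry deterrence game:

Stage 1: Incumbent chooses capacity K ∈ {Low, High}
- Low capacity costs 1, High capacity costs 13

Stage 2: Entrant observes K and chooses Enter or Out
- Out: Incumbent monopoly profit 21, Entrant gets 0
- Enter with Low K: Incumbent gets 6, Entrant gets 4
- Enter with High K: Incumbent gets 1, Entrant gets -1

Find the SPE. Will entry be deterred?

SPE: (High, Enter|Low, Out|High); Entry deterred. Incumbent net profit = 8

Work:
After Low K: Entrant enters (4 > 0)
After High K: Entrant stays out (-1 < 0)
Incumbent: Low → 6−1=5, High → 21−13=8
Incumbent chooses High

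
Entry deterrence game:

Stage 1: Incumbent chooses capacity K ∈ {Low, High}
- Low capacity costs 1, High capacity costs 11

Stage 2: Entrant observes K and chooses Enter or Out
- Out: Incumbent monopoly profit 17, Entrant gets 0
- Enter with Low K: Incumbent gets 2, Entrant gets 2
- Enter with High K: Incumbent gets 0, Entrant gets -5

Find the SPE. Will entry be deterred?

SPE: (High, Enter|Low, Out|High); Entry deterred. Incumbent net profit = 6

Work:
After Low K: Entrant enters (2 > 0)
After High K: Entrant stays out (-5 < 0)
Incumbent: Low → 2−1=1, High → 17−11=6
Incumbent chooses High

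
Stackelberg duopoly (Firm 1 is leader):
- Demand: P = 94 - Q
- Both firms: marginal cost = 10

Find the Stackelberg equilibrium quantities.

q₁* (leader) = 42.0, q₂* (follower) = 21.0

Work:
Follower's reaction: q₂ = (a - c - q₁)/2
Leader substitutes: π₁ = q₁·(a - q₁ - (a-c-q₁)/2 - c)
FOC: q₁* = (94 - 10)/2 = 42.00
Then: q₂* = (94 - 10 - 42.0)/2 = 21.00
Leader has first-mover advantage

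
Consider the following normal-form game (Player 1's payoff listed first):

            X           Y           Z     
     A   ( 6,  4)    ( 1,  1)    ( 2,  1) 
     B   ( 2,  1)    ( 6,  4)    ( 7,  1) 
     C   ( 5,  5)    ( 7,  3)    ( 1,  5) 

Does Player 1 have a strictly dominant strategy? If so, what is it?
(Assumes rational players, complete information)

No strictly dominant strategy exists for Player 1

Work:
A strategy strictly dominates another if it gives a strictly higher payoff against every opponent action. Compare each pair of P1's strategies column-by-column:
  A vs B: [6 vs 2, 1 vs 6, 2 vs 7] → A does not strictly dominate B (column Y: 1 ≤ 6)
  A vs C: [6 vs 5, 1 vs 7, 2 vs 1] → A does not strictly dominate C (column Y: 1 ≤ 7)
  B vs A: [2 vs 6, 6 vs 1, 7 vs 2] → B does not strictly dominate A (column X: 2 ≤ 6)
  B vs C: [2 vs 5, 6 vs 7, 7 vs 1] → B does not strictly dominate C (column X: 2 ≤ 5)
  C vs A: [5 vs 6, 7 vs 1, 1 vs 2] → C does not strictly dominate A (column X: 5 ≤ 6)
  C vs B: [5 vs 2, 7 vs 6, 1 vs 7] → C does not strictly dominate B (column Z: 1 ≤ 7)
No single strategy strictly dominates all others → no strictly dominant strategy.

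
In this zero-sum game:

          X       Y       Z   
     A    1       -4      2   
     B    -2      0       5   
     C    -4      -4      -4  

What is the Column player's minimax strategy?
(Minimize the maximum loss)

Column should play Y, value = 0

Work:
Column player minimizes Row's maximum payoff:
Column X: max payoff to Row = 1
Column Y: max payoff to Row = 0
Column Z: max payoff to Row = 5
Minimum is 0, achieved by column Y.
Minimax strategy: Y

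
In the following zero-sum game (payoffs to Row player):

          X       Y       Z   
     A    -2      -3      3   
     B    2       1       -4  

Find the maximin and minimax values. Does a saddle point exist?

Maximin = -3, Minimax = 1, Saddle: False

Work:
Row minimums: [-3, -4] → maximin = -3
Column maximums: [2, 1, 3] → minimax = 1
No saddle point (maximin ≠ minimax). Mixed strategy needed.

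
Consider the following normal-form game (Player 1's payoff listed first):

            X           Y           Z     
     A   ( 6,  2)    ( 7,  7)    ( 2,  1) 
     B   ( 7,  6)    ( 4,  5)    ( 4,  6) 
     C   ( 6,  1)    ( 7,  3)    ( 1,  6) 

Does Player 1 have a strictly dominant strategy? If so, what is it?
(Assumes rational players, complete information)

No strictly dominant strategy exists for Player 1

Work:
A strategy strictly dominates another if it gives a strictly higher payoff against every opponent action. Compare each pair of P1's strategies column-by-column:
  A vs B: [6 vs 7, 7 vs 4, 2 vs 4] → A does not strictly dominate B (column X: 6 ≤ 7)
  A vs C: [6 vs 6, 7 vs 7, 2 vs 1] → A does not strictly dominate C (column X: 6 ≤ 6)
  B vs A: [7 vs 6, 4 vs 7, 4 vs 2] → B does not strictly dominate A (column Y: 4 ≤ 7)
  B vs C: [7 vs 6, 4 vs 7, 4 vs 1] → B does not strictly dominate C (column Y: 4 ≤ 7)
  C vs A: [6 vs 6, 7 vs 7, 1 vs 2] → C does not strictly dominate A (column X: 6 ≤ 6)
  C vs B: [6 vs 7, 7 vs 4, 1 vs 4] → C does not strictly dominate B (column X: 6 ≤ 7)
No single strategy strictly dominates all others → no strictly dominant strategy.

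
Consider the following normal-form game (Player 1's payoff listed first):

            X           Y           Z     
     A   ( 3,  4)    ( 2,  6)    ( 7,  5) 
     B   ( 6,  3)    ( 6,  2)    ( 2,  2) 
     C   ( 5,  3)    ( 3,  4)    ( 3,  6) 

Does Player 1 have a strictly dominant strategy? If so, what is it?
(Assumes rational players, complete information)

No strictly dominant strategy exists for Player 1

Work:
A strategy strictly dominates another if it gives a strictly higher payoff against every opponent action. Compare each pair of P1's strategies column-by-column:
  A vs B: [3 vs 6, 2 vs 6, 7 vs 2] → A does not strictly dominate B (column X: 3 ≤ 6)
  A vs C: [3 vs 5, 2 vs 3, 7 vs 3] → A does not strictly dominate C (column X: 3 ≤ 5)
  B vs A: [6 vs 3, 6 vs 2, 2 vs 7] → B does not strictly dominate A (column Z: 2 ≤ 7)
  B vs C: [6 vs 5, 6 vs 3, 2 vs 3] → B does not strictly dominate C (column Z: 2 ≤ 3)
  C vs A: [5 vs 3, 3 vs 2, 3 vs 7] → C does not strictly dominate A (column Z: 3 ≤ 7)
  C vs B: [5 vs 6, 3 vs 6, 3 vs 2] → C does not strictly dominate B (column X: 5 ≤ 6)
No single strategy strictly dominates all others → no strictly dominant strategy.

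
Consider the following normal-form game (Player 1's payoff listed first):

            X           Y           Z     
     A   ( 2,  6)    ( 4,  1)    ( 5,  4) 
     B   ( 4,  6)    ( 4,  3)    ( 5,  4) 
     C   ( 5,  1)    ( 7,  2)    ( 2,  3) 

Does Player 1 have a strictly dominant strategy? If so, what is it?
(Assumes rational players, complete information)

No strictly dominant strategy exists for Player 1

Work:
A strategy strictly dominates another if it gives a strictly higher payoff against every opponent action. Compare each pair of P1's strategies column-by-column:
  A vs B: [2 vs 4, 4 vs 4, 5 vs 5] → A does not strictly dominate B (column X: 2 ≤ 4)
  A vs C: [2 vs 5, 4 vs 7, 5 vs 2] → A does not strictly dominate C (column X: 2 ≤ 5)
  B vs A: [4 vs 2, 4 vs 4, 5 vs 5] → B does not strictly dominate A (column Y: 4 ≤ 4)
  B vs C: [4 vs 5, 4 vs 7, 5 vs 2] → B does not strictly dominate C (column X: 4 ≤ 5)
  C vs A: [5 vs 2, 7 vs 4, 2 vs 5] → C does not strictly dominate A (column Z: 2 ≤ 5)
  C vs B: [5 vs 4, 7 vs 4, 2 vs 5] → C does not strictly dominate B (column Z: 2 ≤ 5)
No single strategy strictly dominates all others → no strictly dominant strategy.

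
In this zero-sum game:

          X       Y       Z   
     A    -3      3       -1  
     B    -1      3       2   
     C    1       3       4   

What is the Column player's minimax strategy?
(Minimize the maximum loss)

Column should play X, value = 1

Work:
Column player minimizes Row's maximum payoff:
Column X: max payoff to Row = 1
Column Y: max payoff to Row = 3
Column Z: max payoff to Row = 4
Minimum is 1, achieved by column X.
Minimax strategy: X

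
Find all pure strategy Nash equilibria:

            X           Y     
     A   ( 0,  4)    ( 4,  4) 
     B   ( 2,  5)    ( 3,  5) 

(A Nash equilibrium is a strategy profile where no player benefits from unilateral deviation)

Nash equilibrium: (A, Y), (B, X)

Work:
Best responses:
  P1 vs X: payoffs [0, 2] → best response B (payoff 2)
  P1 vs Y: payoffs [4, 3] → best response A (payoff 4)
  P2 vs A: payoffs [4, 4] → best response X/Y (payoff 4)
  P2 vs B: payoffs [5, 5] → best response X/Y (payoff 5)
Mutual best responses: (A,Y), (B,X) → Nash equilibria.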